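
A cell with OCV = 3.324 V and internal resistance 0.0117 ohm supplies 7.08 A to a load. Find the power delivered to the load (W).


Step 1: V_terminal = OCV - I*R = 3.324 - 7.08 * 0.0117 = 3.2412 V
Step 2: P_out = V_terminal * I = 3.2412 * 7.08 = 22.95 W

22.95 W


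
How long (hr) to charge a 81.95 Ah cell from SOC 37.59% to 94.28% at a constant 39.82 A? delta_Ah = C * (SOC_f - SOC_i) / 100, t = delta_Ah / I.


delta_Ah = 81.95 * (94.28 - 37.59) / 100 = 46.457 Ah
t = delta_Ah / I = 46.457 / 39.82 = 1.167 hr

1.167 hr


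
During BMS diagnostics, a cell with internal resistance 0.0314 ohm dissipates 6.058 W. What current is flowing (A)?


I = sqrt(Q / R) = sqrt(6.058 / 0.0314) = sqrt(192.93) = 13.89 A

13.89 A


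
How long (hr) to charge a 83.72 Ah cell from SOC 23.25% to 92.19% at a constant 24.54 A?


delta_Ah = 83.72 * (92.19 - 23.25) / 100 = 57.717 Ah
t = delta_Ah / I = 57.717 / 24.54 = 2.352 hr

2.352 hr


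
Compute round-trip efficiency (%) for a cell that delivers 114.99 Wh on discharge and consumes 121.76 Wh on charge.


eta_e = E_dis / E_chg * 100 = 114.99 / 121.76 * 100 = 94.44%

94.44%


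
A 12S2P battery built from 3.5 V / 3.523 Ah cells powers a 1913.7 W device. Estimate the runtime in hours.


Step 1: E_pack = Ns * V_cell * Np * C_cell = 12 * 3.5 * 2 * 3.523 = 295.93 Wh
Step 2: t = E_pack / P = 295.93 / 1913.7 = 0.1546 hr

0.1546 hr


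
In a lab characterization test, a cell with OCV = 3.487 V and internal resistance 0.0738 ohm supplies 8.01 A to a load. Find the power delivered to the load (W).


Step 1: V_terminal = OCV - I*R = 3.487 - 8.01 * 0.0738 = 2.8959 V
Step 2: P_out = V_terminal * I = 2.8959 * 8.01 = 23.20 W

23.20 W


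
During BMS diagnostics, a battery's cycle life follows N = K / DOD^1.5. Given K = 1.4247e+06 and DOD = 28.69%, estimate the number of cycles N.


DOD^1.5 = 153.67
N = K / DOD^1.5 = 1.4247e+06 / 153.67 = 9271

9271 cycles


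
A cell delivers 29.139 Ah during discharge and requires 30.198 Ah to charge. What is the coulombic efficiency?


eta_c = Q_dis / Q_chg * 100 = 29.139 / 30.198 * 100 = 96.49%

96.49%


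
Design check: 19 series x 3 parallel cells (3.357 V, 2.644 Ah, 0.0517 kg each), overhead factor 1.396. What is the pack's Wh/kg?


Step 1: V_pack = 19 * 3.357 = 63.783 V
Step 2: C_pack = 3 * 2.644 = 7.932 Ah
Step 3: E_pack = V_pack * C_pack = 63.783 * 7.932 = 505.93 Wh
Step 4: m_pack = 19 * 3 * 0.0517 * 1.396 = 4.1139 kg
Step 5: ED = E_pack / m_pack = 505.93 / 4.1139 = 123.0 Wh/kg

123.0 Wh/kg


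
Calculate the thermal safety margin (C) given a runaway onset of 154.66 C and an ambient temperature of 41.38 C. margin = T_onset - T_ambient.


Safety margin = 154.66 C - 41.38 C = 113.28 C

113.28 C


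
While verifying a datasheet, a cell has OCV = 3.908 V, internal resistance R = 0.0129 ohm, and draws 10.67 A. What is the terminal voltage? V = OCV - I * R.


IR drop = 10.67 * 0.0129 = 0.13764 V
V = 3.908 - 0.13764 = 3.770 V

3.770 V


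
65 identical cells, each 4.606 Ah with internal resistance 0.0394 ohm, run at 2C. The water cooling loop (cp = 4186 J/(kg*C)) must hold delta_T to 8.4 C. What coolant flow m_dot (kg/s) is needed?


Step 1: I = 2 * 4.606 = 9.212 A
Step 2: Q_cell = I^2 * R = 9.212^2 * 0.0394 = 3.3435 W
Step 3: Q_total = 65 * 3.3435 = 217.33 W
Step 4: m_dot = Q_total / (cp * dT) = 217.33 / (4186 * 8.4) = 0.006181 kg/s

0.006181 kg/s


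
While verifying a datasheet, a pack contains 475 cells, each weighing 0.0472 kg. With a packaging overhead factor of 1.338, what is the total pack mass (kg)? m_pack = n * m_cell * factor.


Cell mass sum = 475 * 0.0472 = 22.42 kg
With overhead 1.338: m_pack = 22.42 * 1.338 = 30.00 kg

30.00 kg


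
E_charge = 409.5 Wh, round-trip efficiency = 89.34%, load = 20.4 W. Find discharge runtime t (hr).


Step 1: E_discharge = eta/100 * E_charge = 89.34/100 * 409.5 = 365.85 Wh
Step 2: t = E_discharge / P = 365.85 / 20.4 = 17.93 hr

17.93 hr


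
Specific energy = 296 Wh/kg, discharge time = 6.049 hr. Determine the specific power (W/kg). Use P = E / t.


Specific power = 296 Wh/kg / 6.049 hr = 48.93 W/kg

48.93 W/kg


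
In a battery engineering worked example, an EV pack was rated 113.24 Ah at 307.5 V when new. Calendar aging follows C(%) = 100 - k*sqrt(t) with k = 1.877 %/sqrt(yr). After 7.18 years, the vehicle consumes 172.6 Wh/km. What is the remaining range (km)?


Step 1: capacity retention = 100 - 1.877 * sqrt(7.18) = 100 - 1.877 * 2.6796 = 94.97%
Step 2: C_now = 113.24 * 94.97/100 = 107.54 Ah
Step 3: E_pack = V * C_now = 307.5 * 107.54 = 33069 Wh
Step 4: range = E_pack / consumption = 33069 / 172.6 = 191.6 km

191.6 km


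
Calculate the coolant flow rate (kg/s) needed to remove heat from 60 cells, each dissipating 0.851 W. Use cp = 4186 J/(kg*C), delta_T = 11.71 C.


Step 1: Total heat Q = 60 * 0.851 W = 51.06 W
Step 2: denom = cp * dT = 4186 * 11.71 = 49018
Step 3: m_dot = 51.06 / 49018 = 0.001042 kg/s

0.001042 kg/s


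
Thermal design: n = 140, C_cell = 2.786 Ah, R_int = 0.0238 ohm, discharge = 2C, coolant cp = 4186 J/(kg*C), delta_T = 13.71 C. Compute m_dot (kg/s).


Step 1: I = 2 * 2.786 = 5.572 A
Step 2: Q_cell = I^2 * R = 5.572^2 * 0.0238 = 0.73892 W
Step 3: Q_total = 140 * 0.73892 = 103.45 W
Step 4: m_dot = Q_total / (cp * dT) = 103.45 / (4186 * 13.71) = 0.001803 kg/s

0.001803 kg/s


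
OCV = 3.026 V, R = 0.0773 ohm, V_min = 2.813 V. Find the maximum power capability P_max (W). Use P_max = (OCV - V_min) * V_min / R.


P_max = (OCV - V_min) * V_min / R = (3.026 - 2.813) * 2.813 / 0.0773 = 0.213 * 2.813 / 0.0773 = 7.751 W

7.751 W


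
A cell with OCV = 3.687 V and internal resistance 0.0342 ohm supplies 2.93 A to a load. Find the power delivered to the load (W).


Step 1: V_terminal = OCV - I*R = 3.687 - 2.93 * 0.0342 = 3.5868 V
Step 2: P_out = V_terminal * I = 3.5868 * 2.93 = 10.51 W

10.51 W


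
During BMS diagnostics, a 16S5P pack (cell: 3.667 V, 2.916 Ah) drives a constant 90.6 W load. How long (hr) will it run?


Step 1: E_pack = Ns * V_cell * Np * C_cell = 16 * 3.667 * 5 * 2.916 = 855.44 Wh
Step 2: t = E_pack / P = 855.44 / 90.6 = 9.442 hr

9.442 hr


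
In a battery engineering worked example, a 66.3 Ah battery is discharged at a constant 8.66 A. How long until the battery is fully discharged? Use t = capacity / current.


t = capacity / current = 66.3 / 8.66 = 7.656 hr

7.656 hr


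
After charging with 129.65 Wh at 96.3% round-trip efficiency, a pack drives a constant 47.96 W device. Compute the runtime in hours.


Step 1: E_discharge = eta/100 * E_charge = 96.3/100 * 129.65 = 124.85 Wh
Step 2: t = E_discharge / P = 124.85 / 47.96 = 2.603 hr

2.603 hr


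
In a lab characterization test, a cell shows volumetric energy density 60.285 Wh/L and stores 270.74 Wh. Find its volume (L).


V = E / ED = 270.74 / 60.285 = 4.491 L

4.491 L


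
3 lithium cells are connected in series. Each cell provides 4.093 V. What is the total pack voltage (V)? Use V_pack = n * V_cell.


Series voltages add: 3 * 4.093 V = 12.279 V

12.279 V


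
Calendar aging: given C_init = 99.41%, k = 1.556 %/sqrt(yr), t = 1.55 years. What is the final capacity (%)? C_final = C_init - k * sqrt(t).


sqrt(t) = sqrt(1.55) = 1.245
C_final = 99.41 - 1.556 * 1.245 = 97.47%

97.47%


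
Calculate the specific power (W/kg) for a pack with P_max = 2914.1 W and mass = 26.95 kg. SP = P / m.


Specific power = 2914.1 W / 26.95 kg = 108.1 W/kg

108.1 W/kg


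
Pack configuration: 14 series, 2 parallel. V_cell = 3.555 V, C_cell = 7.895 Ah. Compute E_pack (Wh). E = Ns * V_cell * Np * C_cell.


E = Ns * Vcell * Np * Ccell = 14 * 3.555 * 2 * 7.895 = 785.9 Wh

785.9 Wh


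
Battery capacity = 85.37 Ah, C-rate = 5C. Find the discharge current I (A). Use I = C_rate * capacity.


At 5C: I = 5 * 85.37 Ah = 426.85 A

426.85 A


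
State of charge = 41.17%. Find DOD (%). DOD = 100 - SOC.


DOD = 100 - SOC = 100 - 41.17 = 58.83%

58.83%


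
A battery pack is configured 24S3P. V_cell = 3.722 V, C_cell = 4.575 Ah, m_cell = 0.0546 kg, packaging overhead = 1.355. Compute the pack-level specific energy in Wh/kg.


Step 1: V_pack = 24 * 3.722 = 89.328 V
Step 2: C_pack = 3 * 4.575 = 13.725 Ah
Step 3: E_pack = V_pack * C_pack = 89.328 * 13.725 = 1226 Wh
Step 4: m_pack = 24 * 3 * 0.0546 * 1.355 = 5.3268 kg
Step 5: ED = E_pack / m_pack = 1226 / 5.3268 = 230.2 Wh/kg

230.2 Wh/kg


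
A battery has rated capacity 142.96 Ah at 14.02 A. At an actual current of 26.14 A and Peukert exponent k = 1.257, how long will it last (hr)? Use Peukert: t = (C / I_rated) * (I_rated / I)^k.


t_rated = C / I_rated = 142.96 / 14.02 = 10.197 hr
(I_rated/I)^k = (0.53634)^1.257 = 0.45699
t = t_rated * (I_rated/I)^k = 10.197 * 0.45699 = 4.660 hr

4.660 hr


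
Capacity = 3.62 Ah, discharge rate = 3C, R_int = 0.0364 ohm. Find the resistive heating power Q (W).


Step 1: I = C_rate * capacity = 3 * 3.62 = 10.86 A
Step 2: Q = I^2 * R = 10.86^2 * 0.0364 = 117.94 * 0.0364 = 4.293 W

4.293 W


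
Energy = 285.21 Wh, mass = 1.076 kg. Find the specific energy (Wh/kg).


ED = E / m = 285.21 / 1.076 = 265.1 Wh/kg

265.1 Wh/kg


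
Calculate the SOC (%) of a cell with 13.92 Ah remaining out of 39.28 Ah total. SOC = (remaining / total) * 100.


SOC = (remaining / total) * 100 = (13.92 / 39.28) * 100 = 35.44%

35.44%


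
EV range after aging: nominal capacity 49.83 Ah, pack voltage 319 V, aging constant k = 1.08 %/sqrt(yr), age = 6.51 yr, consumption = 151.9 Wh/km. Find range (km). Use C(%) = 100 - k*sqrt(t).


Step 1: capacity retention = 100 - 1.08 * sqrt(6.51) = 100 - 1.08 * 2.5515 = 97.244%
Step 2: C_now = 49.83 * 97.244/100 = 48.457 Ah
Step 3: E_pack = V * C_now = 319 * 48.457 = 15458 Wh
Step 4: range = E_pack / consumption = 15458 / 151.9 = 101.8 km

101.8 km


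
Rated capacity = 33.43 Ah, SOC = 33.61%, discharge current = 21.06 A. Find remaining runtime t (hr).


Step 1: remaining = SOC/100 * C_total = 33.61/100 * 33.43 = 11.236 Ah
Step 2: t = remaining / I = 11.236 / 21.06 = 0.5335 hr

0.5335 hr


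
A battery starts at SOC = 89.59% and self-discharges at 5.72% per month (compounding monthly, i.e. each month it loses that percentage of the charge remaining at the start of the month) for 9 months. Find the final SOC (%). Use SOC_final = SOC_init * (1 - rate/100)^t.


Monthly retention factor = 1 - 5.72/100 = 0.9428
Over 9 months: factor^9 = 0.58854
SOC_final = 89.59 * 0.58854 = 52.73%

52.73%


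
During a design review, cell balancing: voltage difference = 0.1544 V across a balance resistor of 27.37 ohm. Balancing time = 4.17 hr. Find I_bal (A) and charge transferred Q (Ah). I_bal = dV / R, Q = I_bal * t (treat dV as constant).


First, Ohm's law: I_bal = 0.1544 V / 27.37 ohm = 0.0056412 A
Then Q = I * t = 0.0056412 A * 4.17 hr = 0.02352 Ah

I=0.0056412 A, Q=0.02352 Ah


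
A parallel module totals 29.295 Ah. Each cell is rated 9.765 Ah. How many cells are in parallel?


n = C_total / C_cell = 29.295 / 9.765 = 3

3


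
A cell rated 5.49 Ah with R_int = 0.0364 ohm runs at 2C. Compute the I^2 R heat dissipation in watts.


Step 1: I = C_rate * capacity = 2 * 5.49 = 10.98 A
Step 2: Q = I^2 * R = 10.98^2 * 0.0364 = 120.56 * 0.0364 = 4.388 W

4.388 W


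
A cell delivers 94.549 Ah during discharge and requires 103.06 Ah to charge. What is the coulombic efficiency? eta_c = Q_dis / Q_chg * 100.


eta_c = Q_dis / Q_chg * 100 = 94.549 / 103.06 * 100 = 91.74%

91.74%


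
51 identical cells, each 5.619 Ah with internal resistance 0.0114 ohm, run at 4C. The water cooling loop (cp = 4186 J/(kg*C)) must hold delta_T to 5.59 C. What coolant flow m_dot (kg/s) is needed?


Step 1: I = 4 * 5.619 = 22.476 A
Step 2: Q_cell = I^2 * R = 22.476^2 * 0.0114 = 5.7589 W
Step 3: Q_total = 51 * 5.7589 = 293.7 W
Step 4: m_dot = Q_total / (cp * dT) = 293.7 / (4186 * 5.59) = 0.01255 kg/s

0.01255 kg/s


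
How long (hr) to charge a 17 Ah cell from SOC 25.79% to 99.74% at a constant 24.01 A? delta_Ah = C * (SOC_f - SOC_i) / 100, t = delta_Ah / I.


Step 1: dSOC = 99.74% - 25.79% = 73.95%
Step 2: delta_Ah = 17 * 73.95 / 100 = 12.572 Ah
Step 3: t = 12.572 / 24.01 = 0.5236 hr

0.5236 hr


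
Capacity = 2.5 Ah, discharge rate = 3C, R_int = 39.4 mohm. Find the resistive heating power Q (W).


Convert: R = 39.4 mohm = 0.0394 ohm
Step 1: I = C_rate * capacity = 3 * 2.5 = 7.5 A
Step 2: Q = I^2 * R = 7.5^2 * 0.0394 = 56.25 * 0.0394 = 2.216 W

2.216 W


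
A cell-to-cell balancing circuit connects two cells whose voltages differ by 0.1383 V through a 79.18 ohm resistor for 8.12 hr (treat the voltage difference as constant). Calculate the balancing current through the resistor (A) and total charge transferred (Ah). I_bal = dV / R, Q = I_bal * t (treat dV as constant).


First, Ohm's law: I_bal = 0.1383 V / 79.18 ohm = 0.0017467 A
Then Q = I * t = 0.0017467 A * 8.12 hr = 0.01418 Ah

I=0.0017467 A, Q=0.01418 Ah


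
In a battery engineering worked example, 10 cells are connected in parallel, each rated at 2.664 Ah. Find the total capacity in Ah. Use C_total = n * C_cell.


C_total = 10 * 2.664 = 26.64 Ah

26.64 Ah


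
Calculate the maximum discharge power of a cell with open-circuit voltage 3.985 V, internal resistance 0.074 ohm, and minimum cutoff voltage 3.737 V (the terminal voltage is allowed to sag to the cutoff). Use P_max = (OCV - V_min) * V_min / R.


P_max = (OCV - V_min) * V_min / R = (3.985 - 3.737) * 3.737 / 0.074 = 0.248 * 3.737 / 0.074 = 12.52 W

12.52 W


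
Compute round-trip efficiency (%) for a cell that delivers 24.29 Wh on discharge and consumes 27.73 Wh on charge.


eta_e = E_dis / E_chg * 100 = 24.29 / 27.73 * 100 = 87.59%

87.59%


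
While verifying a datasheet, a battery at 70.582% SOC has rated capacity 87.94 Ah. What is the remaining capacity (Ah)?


remaining = SOC / 100 * total = 70.582 / 100 * 87.94 = 62.07 Ah

62.07 Ah


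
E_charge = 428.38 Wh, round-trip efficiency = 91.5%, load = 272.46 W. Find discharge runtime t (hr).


Step 1: E_discharge = eta/100 * E_charge = 91.5/100 * 428.38 = 391.97 Wh
Step 2: t = E_discharge / P = 391.97 / 272.46 = 1.439 hr

1.439 hr


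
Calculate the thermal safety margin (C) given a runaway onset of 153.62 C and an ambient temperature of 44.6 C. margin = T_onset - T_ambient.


Safety margin = 153.62 C - 44.6 C = 109.02 C

109.02 C


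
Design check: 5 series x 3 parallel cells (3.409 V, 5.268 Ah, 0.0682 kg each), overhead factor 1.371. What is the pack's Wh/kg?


Step 1: V_pack = 5 * 3.409 = 17.045 V
Step 2: C_pack = 3 * 5.268 = 15.804 Ah
Step 3: E_pack = V_pack * C_pack = 17.045 * 15.804 = 269.38 Wh
Step 4: m_pack = 5 * 3 * 0.0682 * 1.371 = 1.4025 kg
Step 5: ED = E_pack / m_pack = 269.38 / 1.4025 = 192.1 Wh/kg

192.1 Wh/kg


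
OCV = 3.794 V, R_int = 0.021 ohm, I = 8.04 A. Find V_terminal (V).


IR drop = 8.04 * 0.021 = 0.16884 V
V = 3.794 - 0.16884 = 3.625 V

3.625 V


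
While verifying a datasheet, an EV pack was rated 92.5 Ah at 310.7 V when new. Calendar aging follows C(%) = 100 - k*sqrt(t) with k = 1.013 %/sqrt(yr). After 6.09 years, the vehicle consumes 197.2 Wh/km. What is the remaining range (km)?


Step 1: capacity retention = 100 - 1.013 * sqrt(6.09) = 100 - 1.013 * 2.4678 = 97.5%
Step 2: C_now = 92.5 * 97.5/100 = 90.188 Ah
Step 3: E_pack = V * C_now = 310.7 * 90.188 = 28021 Wh
Step 4: range = E_pack / consumption = 28021 / 197.2 = 142.1 km

142.1 km


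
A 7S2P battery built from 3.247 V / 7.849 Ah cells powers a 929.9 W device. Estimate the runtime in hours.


Step 1: E_pack = Ns * V_cell * Np * C_cell = 7 * 3.247 * 2 * 7.849 = 356.8 Wh
Step 2: t = E_pack / P = 356.8 / 929.9 = 0.3837 hr

0.3837 hr


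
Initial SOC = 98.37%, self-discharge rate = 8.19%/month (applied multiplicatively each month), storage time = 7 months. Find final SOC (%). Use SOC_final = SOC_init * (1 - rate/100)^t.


decay = (1 - 8.19/100)^7 = 0.54983
SOC_final = 98.37 * 0.54983 = 54.09%

54.09%


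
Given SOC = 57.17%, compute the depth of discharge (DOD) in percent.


DOD = 100 - SOC = 100 - 57.17 = 42.83%

42.83%


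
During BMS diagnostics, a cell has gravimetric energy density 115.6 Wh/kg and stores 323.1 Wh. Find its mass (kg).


m = E / ED = 323.1 / 115.6 = 2.795 kg

2.795 kg


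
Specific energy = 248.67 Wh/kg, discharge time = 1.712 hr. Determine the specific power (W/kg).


P_specific = E / t = 248.67 / 1.712 = 145.3 W/kg

145.3 W/kg


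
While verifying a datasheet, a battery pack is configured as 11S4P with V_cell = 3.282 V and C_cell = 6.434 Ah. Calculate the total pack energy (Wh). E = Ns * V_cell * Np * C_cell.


V_pack = 11 * 3.282 = 36.102 V
C_pack = 4 * 6.434 = 25.736 Ah
E = V_pack * C_pack = 36.102 * 25.736 = 929.1 Wh

929.1 Wh


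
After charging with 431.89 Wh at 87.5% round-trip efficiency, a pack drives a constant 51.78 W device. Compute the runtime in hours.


Step 1: E_discharge = eta/100 * E_charge = 87.5/100 * 431.89 = 377.9 Wh
Step 2: t = E_discharge / P = 377.9 / 51.78 = 7.298 hr

7.298 hr


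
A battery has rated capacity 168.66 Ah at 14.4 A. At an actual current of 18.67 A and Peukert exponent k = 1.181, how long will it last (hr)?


Step 1: t_rated = C / I_rated = 168.66 / 14.4 = 11.713 hr
Step 2: ratio = 14.4 / 18.67 = 0.77129
Step 3: ratio^k = 0.77129^1.181 = 0.73588
Step 4: t = t_rated * ratio^k = 11.713 * 0.73588 = 8.619 hr

8.619 hr


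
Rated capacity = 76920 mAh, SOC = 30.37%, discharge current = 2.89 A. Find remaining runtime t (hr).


Convert: C_total = 76920 mAh = 76.92 Ah
Step 1: remaining = SOC/100 * C_total = 30.37/100 * 76.92 = 23.361 Ah
Step 2: t = remaining / I = 23.361 / 2.89 = 8.083 hr

8.083 hr


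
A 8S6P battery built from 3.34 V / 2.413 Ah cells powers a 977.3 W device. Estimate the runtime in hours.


Step 1: E_pack = Ns * V_cell * Np * C_cell = 8 * 3.34 * 6 * 2.413 = 386.85 Wh
Step 2: t = E_pack / P = 386.85 / 977.3 = 0.3958 hr

0.3958 hr


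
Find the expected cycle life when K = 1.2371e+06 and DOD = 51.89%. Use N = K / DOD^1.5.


Step 1: DOD^1.5 = 51.89^1.5 = 373.79
Step 2: N = 1.2371e+06 / 373.79 = 3310 cycles

3310 cycles


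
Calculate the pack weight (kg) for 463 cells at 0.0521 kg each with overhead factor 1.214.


Cell mass sum = 463 * 0.0521 = 24.122 kg
With overhead 1.214: m_pack = 24.122 * 1.214 = 29.28 kg

29.28 kg


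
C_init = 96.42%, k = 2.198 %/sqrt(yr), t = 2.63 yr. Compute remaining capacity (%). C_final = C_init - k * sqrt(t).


sqrt(t) = sqrt(2.63) = 1.6217
C_final = 96.42 - 2.198 * 1.6217 = 92.86%

92.86%


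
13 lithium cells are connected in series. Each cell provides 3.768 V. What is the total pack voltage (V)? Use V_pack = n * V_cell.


V_pack = n * V_cell = 13 * 3.768 = 48.984 V

48.984 V


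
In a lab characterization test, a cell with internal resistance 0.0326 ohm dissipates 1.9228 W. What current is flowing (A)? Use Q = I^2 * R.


I = sqrt(Q / R) = sqrt(1.9228 / 0.0326) = sqrt(58.982) = 7.680 A

7.680 A


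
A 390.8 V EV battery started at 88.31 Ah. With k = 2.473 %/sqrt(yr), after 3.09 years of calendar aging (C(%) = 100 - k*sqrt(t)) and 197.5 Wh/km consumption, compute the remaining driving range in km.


Step 1: capacity retention = 100 - 2.473 * sqrt(3.09) = 100 - 2.473 * 1.7578 = 95.653%
Step 2: C_now = 88.31 * 95.653/100 = 84.471 Ah
Step 3: E_pack = V * C_now = 390.8 * 84.471 = 33011 Wh
Step 4: range = E_pack / consumption = 33011 / 197.5 = 167.1 km

167.1 km


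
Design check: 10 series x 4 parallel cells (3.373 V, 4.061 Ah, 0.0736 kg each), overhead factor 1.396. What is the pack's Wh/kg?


Step 1: V_pack = 10 * 3.373 = 33.73 V
Step 2: C_pack = 4 * 4.061 = 16.244 Ah
Step 3: E_pack = V_pack * C_pack = 33.73 * 16.244 = 547.91 Wh
Step 4: m_pack = 10 * 4 * 0.0736 * 1.396 = 4.1098 kg
Step 5: ED = E_pack / m_pack = 547.91 / 4.1098 = 133.3 Wh/kg

133.3 Wh/kg


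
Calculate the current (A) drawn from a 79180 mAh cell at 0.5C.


Convert: capacity = 79180 mAh = 79.18 Ah
At 0.5C: I = 0.5 * 79.18 Ah = 39.59 A

39.59 A


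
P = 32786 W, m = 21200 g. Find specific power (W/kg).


Convert: m = 21200 g = 21.2 kg
SP = P / m = 32786 / 21.2 = 1547 W/kg

1547 W/kg


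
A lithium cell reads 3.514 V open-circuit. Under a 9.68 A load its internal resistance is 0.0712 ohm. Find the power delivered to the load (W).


Step 1: V_terminal = OCV - I*R = 3.514 - 9.68 * 0.0712 = 2.8248 V
Step 2: P_out = V_terminal * I = 2.8248 * 9.68 = 27.34 W

27.34 W


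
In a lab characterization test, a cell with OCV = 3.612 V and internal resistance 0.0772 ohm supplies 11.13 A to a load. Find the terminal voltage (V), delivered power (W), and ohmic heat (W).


Step 1: V_terminal = OCV - I*R = 3.612 - 11.13 * 0.0772 = 2.7528 V
Step 2: P_out = V_terminal * I = 2.7528 * 11.13 = 30.64 W
Step 3: Q = I^2 * R = 11.13^2 * 0.0772 = 9.563 W

V=2.7528 V, P=30.64 W, Q=9.563 W


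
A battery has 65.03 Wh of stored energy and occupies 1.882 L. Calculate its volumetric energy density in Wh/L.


ED = E / V = 65.03 / 1.882 = 34.55 Wh/L

34.55 Wh/L


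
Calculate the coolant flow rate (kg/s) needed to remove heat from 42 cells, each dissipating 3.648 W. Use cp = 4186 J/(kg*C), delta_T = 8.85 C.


Q_total = 42 * 3.648 = 153.22 W
m_dot = Q_total / (cp * dT) = 153.22 / (4186 * 8.85) = 0.004136 kg/s

0.004136 kg/s


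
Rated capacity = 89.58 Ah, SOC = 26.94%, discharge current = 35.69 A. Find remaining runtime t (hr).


Step 1: remaining = SOC/100 * C_total = 26.94/100 * 89.58 = 24.133 Ah
Step 2: t = remaining / I = 24.133 / 35.69 = 0.6762 hr

0.6762 hr


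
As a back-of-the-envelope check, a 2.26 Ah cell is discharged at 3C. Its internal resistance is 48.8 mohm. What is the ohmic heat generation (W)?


Convert: R = 48.8 mohm = 0.0488 ohm
Step 1: I = C_rate * capacity = 3 * 2.26 = 6.78 A
Step 2: Q = I^2 * R = 6.78^2 * 0.0488 = 45.968 * 0.0488 = 2.243 W

2.243 W


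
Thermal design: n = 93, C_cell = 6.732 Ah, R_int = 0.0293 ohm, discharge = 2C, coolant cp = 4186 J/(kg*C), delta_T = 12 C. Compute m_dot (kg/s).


Step 1: I = 2 * 6.732 = 13.464 A
Step 2: Q_cell = I^2 * R = 13.464^2 * 0.0293 = 5.3115 W
Step 3: Q_total = 93 * 5.3115 = 493.97 W
Step 4: m_dot = Q_total / (cp * dT) = 493.97 / (4186 * 12) = 0.009834 kg/s

0.009834 kg/s


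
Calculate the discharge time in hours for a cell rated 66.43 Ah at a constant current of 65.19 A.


Runtime = 66.43 Ah / 65.19 A = 1.019 hr

1.019 hr


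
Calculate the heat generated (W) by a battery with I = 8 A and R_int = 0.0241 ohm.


Q = I^2 * R = 8^2 * 0.0241 = 1.542 W

1.542 W


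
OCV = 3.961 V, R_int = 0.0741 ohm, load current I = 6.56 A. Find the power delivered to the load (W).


Step 1: V_terminal = OCV - I*R = 3.961 - 6.56 * 0.0741 = 3.4749 V
Step 2: P_out = V_terminal * I = 3.4749 * 6.56 = 22.80 W

22.80 W


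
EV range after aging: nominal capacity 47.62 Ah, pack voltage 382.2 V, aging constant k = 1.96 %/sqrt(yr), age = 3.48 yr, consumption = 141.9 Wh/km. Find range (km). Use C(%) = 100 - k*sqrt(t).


Step 1: capacity retention = 100 - 1.96 * sqrt(3.48) = 100 - 1.96 * 1.8655 = 96.344%
Step 2: C_now = 47.62 * 96.344/100 = 45.879 Ah
Step 3: E_pack = V * C_now = 382.2 * 45.879 = 17535 Wh
Step 4: range = E_pack / consumption = 17535 / 141.9 = 123.6 km

123.6 km


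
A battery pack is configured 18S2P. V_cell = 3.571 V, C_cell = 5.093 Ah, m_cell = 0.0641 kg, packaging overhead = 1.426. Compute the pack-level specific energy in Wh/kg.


Step 1: V_pack = 18 * 3.571 = 64.278 V
Step 2: C_pack = 2 * 5.093 = 10.186 Ah
Step 3: E_pack = V_pack * C_pack = 64.278 * 10.186 = 654.74 Wh
Step 4: m_pack = 18 * 2 * 0.0641 * 1.426 = 3.2906 kg
Step 5: ED = E_pack / m_pack = 654.74 / 3.2906 = 199.0 Wh/kg

199.0 Wh/kg


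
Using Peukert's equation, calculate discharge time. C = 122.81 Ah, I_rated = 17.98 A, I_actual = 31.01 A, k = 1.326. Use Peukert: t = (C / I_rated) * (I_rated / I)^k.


t_rated = C / I_rated = 122.81 / 17.98 = 6.8304 hr
(I_rated/I)^k = (0.57981)^1.326 = 0.48542
t = t_rated * (I_rated/I)^k = 6.8304 * 0.48542 = 3.316 hr

3.316 hr


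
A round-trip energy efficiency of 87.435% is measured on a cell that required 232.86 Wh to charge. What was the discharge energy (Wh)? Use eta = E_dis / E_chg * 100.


E_dis = eta/100 * E_chg = 87.435/100 * 232.86 = 203.6 Wh

203.6 Wh


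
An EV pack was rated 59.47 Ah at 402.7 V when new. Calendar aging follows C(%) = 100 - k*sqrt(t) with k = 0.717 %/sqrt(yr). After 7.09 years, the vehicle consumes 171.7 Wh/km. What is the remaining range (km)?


Step 1: capacity retention = 100 - 0.717 * sqrt(7.09) = 100 - 0.717 * 2.6627 = 98.091%
Step 2: C_now = 59.47 * 98.091/100 = 58.335 Ah
Step 3: E_pack = V * C_now = 402.7 * 58.335 = 23492 Wh
Step 4: range = E_pack / consumption = 23492 / 171.7 = 136.8 km

136.8 km


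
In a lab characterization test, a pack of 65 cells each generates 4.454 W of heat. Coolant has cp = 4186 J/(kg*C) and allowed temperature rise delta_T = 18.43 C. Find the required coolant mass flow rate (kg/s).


Q_total = 65 * 4.454 = 289.51 W
m_dot = Q_total / (cp * dT) = 289.51 / (4186 * 18.43) = 0.003753 kg/s

0.003753 kg/s


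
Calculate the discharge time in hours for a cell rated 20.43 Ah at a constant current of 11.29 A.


t = capacity / current = 20.43 / 11.29 = 1.810 hr

1.810 hr


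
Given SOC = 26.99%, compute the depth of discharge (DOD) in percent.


Complement of SOC: DOD = 100% - 26.99% = 73.01%

73.01%


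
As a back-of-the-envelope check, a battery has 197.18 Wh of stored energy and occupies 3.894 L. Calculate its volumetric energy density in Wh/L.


ED = E / V = 197.18 / 3.894 = 50.64 Wh/L

50.64 Wh/L


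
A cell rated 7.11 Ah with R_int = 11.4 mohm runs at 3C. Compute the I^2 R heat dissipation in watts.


Convert: R = 11.4 mohm = 0.0114 ohm
Step 1: I = C_rate * capacity = 3 * 7.11 = 21.33 A
Step 2: Q = I^2 * R = 21.33^2 * 0.0114 = 454.97 * 0.0114 = 5.187 W

5.187 W


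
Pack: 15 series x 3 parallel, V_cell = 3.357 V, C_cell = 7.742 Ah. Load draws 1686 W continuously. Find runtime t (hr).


Step 1: E_pack = Ns * V_cell * Np * C_cell = 15 * 3.357 * 3 * 7.742 = 1169.5 Wh
Step 2: t = E_pack / P = 1169.5 / 1686 = 0.6937 hr

0.6937 hr


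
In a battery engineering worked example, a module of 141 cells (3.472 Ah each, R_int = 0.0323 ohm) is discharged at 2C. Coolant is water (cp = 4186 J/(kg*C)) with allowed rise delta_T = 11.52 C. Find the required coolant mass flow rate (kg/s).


Step 1: I = 2 * 3.472 = 6.944 A
Step 2: Q_cell = I^2 * R = 6.944^2 * 0.0323 = 1.5575 W
Step 3: Q_total = 141 * 1.5575 = 219.61 W
Step 4: m_dot = Q_total / (cp * dT) = 219.61 / (4186 * 11.52) = 0.004554 kg/s

0.004554 kg/s


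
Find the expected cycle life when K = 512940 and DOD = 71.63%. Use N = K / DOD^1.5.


DOD^1.5 = 606.24
N = K / DOD^1.5 = 512940 / 606.24 = 846.1

846.1 cycles


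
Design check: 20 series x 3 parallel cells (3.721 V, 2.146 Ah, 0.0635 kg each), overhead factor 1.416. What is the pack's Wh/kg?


Step 1: V_pack = 20 * 3.721 = 74.42 V
Step 2: C_pack = 3 * 2.146 = 6.438 Ah
Step 3: E_pack = V_pack * C_pack = 74.42 * 6.438 = 479.12 Wh
Step 4: m_pack = 20 * 3 * 0.0635 * 1.416 = 5.395 kg
Step 5: ED = E_pack / m_pack = 479.12 / 5.395 = 88.81 Wh/kg

88.81 Wh/kg


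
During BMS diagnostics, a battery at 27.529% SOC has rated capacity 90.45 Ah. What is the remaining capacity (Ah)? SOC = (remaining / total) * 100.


remaining = SOC / 100 * total = 27.529 / 100 * 90.45 = 24.90 Ah

24.90 Ah


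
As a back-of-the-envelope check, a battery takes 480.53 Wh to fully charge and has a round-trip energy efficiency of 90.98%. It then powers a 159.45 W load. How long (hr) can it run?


Step 1: E_discharge = eta/100 * E_charge = 90.98/100 * 480.53 = 437.19 Wh
Step 2: t = E_discharge / P = 437.19 / 159.45 = 2.742 hr

2.742 hr


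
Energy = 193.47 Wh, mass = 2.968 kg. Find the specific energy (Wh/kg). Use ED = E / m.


ED = E / m = 193.47 / 2.968 = 65.19 Wh/kg

65.19 Wh/kg


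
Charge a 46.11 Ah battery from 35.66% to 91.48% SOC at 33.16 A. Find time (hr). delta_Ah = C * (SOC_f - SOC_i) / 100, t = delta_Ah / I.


Step 1: dSOC = 91.48% - 35.66% = 55.82%
Step 2: delta_Ah = 46.11 * 55.82 / 100 = 25.739 Ah
Step 3: t = 25.739 / 33.16 = 0.7762 hr

0.7762 hr


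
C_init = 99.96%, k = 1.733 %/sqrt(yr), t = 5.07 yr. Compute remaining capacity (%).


sqrt(t) = sqrt(5.07) = 2.2517
C_final = 99.96 - 1.733 * 2.2517 = 96.06%

96.06%


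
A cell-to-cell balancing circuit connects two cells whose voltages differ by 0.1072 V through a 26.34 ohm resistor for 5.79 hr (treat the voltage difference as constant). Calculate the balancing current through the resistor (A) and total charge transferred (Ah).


First, Ohm's law: I_bal = 0.1072 V / 26.34 ohm = 0.0040699 A
Then Q = I * t = 0.0040699 A * 5.79 hr = 0.02356 Ah

I=0.0040699 A, Q=0.02356 Ah


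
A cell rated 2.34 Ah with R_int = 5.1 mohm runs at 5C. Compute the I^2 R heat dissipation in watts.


Convert: R = 5.1 mohm = 0.0051 ohm
Step 1: I = C_rate * capacity = 5 * 2.34 = 11.7 A
Step 2: Q = I^2 * R = 11.7^2 * 0.0051 = 136.89 * 0.0051 = 0.6981 W

0.6981 W


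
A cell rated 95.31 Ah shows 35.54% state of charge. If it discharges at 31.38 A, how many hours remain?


Step 1: remaining = SOC/100 * C_total = 35.54/100 * 95.31 = 33.873 Ah
Step 2: t = remaining / I = 33.873 / 31.38 = 1.079 hr

1.079 hr


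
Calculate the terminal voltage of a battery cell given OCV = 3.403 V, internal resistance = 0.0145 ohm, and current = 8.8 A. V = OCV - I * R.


V = OCV - I*R = 3.403 - 8.8 * 0.0145 = 3.275 V

3.275 V


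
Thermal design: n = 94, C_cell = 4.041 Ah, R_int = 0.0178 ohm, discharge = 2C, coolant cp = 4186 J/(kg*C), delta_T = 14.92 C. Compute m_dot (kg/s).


Step 1: I = 2 * 4.041 = 8.082 A
Step 2: Q_cell = I^2 * R = 8.082^2 * 0.0178 = 1.1627 W
Step 3: Q_total = 94 * 1.1627 = 109.29 W
Step 4: m_dot = Q_total / (cp * dT) = 109.29 / (4186 * 14.92) = 0.001750 kg/s

0.001750 kg/s


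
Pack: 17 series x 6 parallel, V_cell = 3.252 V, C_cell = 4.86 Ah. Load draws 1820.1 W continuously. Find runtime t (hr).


Step 1: E_pack = Ns * V_cell * Np * C_cell = 17 * 3.252 * 6 * 4.86 = 1612.1 Wh
Step 2: t = E_pack / P = 1612.1 / 1820.1 = 0.8857 hr

0.8857 hr


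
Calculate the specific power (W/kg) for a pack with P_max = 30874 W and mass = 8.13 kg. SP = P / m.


SP = P / m = 30874 / 8.13 = 3798 W/kg

3798 W/kg


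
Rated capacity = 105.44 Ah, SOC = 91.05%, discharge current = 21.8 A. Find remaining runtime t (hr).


Step 1: remaining = SOC/100 * C_total = 91.05/100 * 105.44 = 96.003 Ah
Step 2: t = remaining / I = 96.003 / 21.8 = 4.404 hr

4.404 hr


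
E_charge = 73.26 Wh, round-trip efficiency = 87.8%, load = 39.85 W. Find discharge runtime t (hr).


Step 1: E_discharge = eta/100 * E_charge = 87.8/100 * 73.26 = 64.322 Wh
Step 2: t = E_discharge / P = 64.322 / 39.85 = 1.614 hr

1.614 hr


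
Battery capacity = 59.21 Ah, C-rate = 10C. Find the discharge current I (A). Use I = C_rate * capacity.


I = C_rate * capacity = 10 * 59.21 = 592.1 A

592.1 A


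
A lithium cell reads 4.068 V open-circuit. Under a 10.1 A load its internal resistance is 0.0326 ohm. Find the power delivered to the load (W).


Step 1: V_terminal = OCV - I*R = 4.068 - 10.1 * 0.0326 = 3.7387 V
Step 2: P_out = V_terminal * I = 3.7387 * 10.1 = 37.76 W

37.76 W


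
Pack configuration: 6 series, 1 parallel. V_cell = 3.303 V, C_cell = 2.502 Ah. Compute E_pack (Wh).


V_pack = 6 * 3.303 = 19.818 V
C_pack = 1 * 2.502 = 2.502 Ah
E = V_pack * C_pack = 19.818 * 2.502 = 49.58 Wh

49.58 Wh


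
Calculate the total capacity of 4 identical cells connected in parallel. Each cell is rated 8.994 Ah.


Parallel capacities add: 4 * 8.994 Ah = 35.976 Ah

35.976 Ah


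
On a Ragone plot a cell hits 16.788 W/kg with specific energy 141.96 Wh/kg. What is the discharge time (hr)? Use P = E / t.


t = E / P = 141.96 / 16.788 = 8.456 hr

8.456 hr


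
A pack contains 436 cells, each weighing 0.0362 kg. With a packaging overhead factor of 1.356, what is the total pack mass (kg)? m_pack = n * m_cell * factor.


m_pack = n * m_cell * overhead = 436 * 0.0362 * 1.356 = 21.40 kg

21.40 kg


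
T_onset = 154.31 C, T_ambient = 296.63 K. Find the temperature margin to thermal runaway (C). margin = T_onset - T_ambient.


Convert: T_ambient = 296.63 K = 23.48 C
margin = 154.31 - 23.48 = 130.83 C

130.83 C


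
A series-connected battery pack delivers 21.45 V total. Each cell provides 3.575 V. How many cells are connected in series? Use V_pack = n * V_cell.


n = V_pack / V_cell = 21.45 / 3.575 = 6

6


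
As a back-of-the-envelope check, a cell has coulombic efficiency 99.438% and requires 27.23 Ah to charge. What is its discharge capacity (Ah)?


Q_dis = eta/100 * Q_chg = 99.438/100 * 27.23 = 27.08 Ah

27.08 Ah


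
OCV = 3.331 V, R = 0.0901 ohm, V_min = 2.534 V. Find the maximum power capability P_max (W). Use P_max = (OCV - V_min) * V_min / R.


dV = OCV - V_min = 0.797 V (so I_max = dV / R)
P_max = dV * V_min / R = 0.797 * 2.534 / 0.0901 = 22.42 W

22.42 W


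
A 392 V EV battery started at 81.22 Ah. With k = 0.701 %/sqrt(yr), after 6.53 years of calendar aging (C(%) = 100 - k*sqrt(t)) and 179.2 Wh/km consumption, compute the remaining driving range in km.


Step 1: capacity retention = 100 - 0.701 * sqrt(6.53) = 100 - 0.701 * 2.5554 = 98.209%
Step 2: C_now = 81.22 * 98.209/100 = 79.765 Ah
Step 3: E_pack = V * C_now = 392 * 79.765 = 31268 Wh
Step 4: range = E_pack / consumption = 31268 / 179.2 = 174.5 km

174.5 km


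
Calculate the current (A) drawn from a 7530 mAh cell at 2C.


Convert: capacity = 7530 mAh = 7.53 Ah
At 2C: I = 2 * 7.53 Ah = 15.06 A

15.06 A


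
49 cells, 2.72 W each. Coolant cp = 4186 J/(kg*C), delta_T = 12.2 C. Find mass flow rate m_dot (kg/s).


Q_total = 49 * 2.72 = 133.28 W
m_dot = Q_total / (cp * dT) = 133.28 / (4186 * 12.2) = 0.002610 kg/s

0.002610 kg/s


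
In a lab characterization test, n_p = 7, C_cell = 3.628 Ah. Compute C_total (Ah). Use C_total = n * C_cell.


C_total = 7 * 3.628 = 25.396 Ah

25.396 Ah


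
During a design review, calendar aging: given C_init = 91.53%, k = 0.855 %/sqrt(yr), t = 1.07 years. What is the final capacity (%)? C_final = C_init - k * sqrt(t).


sqrt(t) = sqrt(1.07) = 1.0344
C_final = 91.53 - 0.855 * 1.0344 = 90.65%

90.65%


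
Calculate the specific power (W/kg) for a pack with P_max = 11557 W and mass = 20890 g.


Convert: m = 20890 g = 20.89 kg
Specific power = 11557 W / 20.89 kg = 553.2 W/kg

553.2 W/kg


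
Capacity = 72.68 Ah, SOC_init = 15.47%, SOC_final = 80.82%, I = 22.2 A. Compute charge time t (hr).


Step 1: dSOC = 80.82% - 15.47% = 65.35%
Step 2: delta_Ah = 72.68 * 65.35 / 100 = 47.496 Ah
Step 3: t = 47.496 / 22.2 = 2.139 hr

2.139 hr


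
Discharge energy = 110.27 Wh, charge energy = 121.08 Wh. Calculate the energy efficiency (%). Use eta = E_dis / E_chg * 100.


Round-trip efficiency = 110.27/121.08 * 100% = 91.07%

91.07%


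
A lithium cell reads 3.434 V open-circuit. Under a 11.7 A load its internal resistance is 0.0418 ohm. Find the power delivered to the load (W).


Step 1: V_terminal = OCV - I*R = 3.434 - 11.7 * 0.0418 = 2.9449 V
Step 2: P_out = V_terminal * I = 2.9449 * 11.7 = 34.46 W

34.46 W


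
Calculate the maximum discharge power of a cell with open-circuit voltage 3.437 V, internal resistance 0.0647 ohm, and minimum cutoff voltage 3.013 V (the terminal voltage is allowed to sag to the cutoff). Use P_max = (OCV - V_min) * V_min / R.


dV = OCV - V_min = 0.424 V (so I_max = dV / R)
P_max = dV * V_min / R = 0.424 * 3.013 / 0.0647 = 19.75 W

19.75 W


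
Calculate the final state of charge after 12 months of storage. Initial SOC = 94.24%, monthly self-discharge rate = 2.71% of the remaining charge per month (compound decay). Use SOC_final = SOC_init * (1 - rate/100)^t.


Monthly retention factor = 1 - 2.71/100 = 0.9729
Over 12 months: factor^12 = 0.71915
SOC_final = 94.24 * 0.71915 = 67.77%

67.77%


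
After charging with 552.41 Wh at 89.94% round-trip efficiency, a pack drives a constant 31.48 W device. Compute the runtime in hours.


Step 1: E_discharge = eta/100 * E_charge = 89.94/100 * 552.41 = 496.84 Wh
Step 2: t = E_discharge / P = 496.84 / 31.48 = 15.78 hr

15.78 hr


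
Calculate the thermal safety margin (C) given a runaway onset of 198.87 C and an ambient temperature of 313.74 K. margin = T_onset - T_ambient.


Convert: T_ambient = 313.74 K = 40.59 C
margin = 198.87 - 40.59 = 158.28 C

158.28 C


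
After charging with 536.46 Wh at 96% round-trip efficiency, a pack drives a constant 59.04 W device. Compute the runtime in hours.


Step 1: E_discharge = eta/100 * E_charge = 96/100 * 536.46 = 515 Wh
Step 2: t = E_discharge / P = 515 / 59.04 = 8.723 hr

8.723 hr


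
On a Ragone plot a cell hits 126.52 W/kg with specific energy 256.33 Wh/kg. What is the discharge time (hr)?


t = E / P = 256.33 / 126.52 = 2.026 hr

2.026 hr


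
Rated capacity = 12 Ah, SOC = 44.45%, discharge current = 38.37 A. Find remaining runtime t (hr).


Step 1: remaining = SOC/100 * C_total = 44.45/100 * 12 = 5.334 Ah
Step 2: t = remaining / I = 5.334 / 38.37 = 0.1390 hr

0.1390 hr


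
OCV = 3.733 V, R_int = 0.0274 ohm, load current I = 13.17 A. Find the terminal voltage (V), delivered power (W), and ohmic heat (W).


Step 1: V_terminal = OCV - I*R = 3.733 - 13.17 * 0.0274 = 3.3721 V
Step 2: P_out = V_terminal * I = 3.3721 * 13.17 = 44.41 W
Step 3: Q = I^2 * R = 13.17^2 * 0.0274 = 4.752 W

V=3.3721 V, P=44.41 W, Q=4.752 W


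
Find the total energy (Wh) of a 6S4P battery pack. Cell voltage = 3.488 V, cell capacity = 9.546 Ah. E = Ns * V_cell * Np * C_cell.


E = Ns * Vcell * Np * Ccell = 6 * 3.488 * 4 * 9.546 = 799.1 Wh

799.1 Wh


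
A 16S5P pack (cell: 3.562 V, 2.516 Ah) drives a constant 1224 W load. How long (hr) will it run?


Step 1: E_pack = Ns * V_cell * Np * C_cell = 16 * 3.562 * 5 * 2.516 = 716.96 Wh
Step 2: t = E_pack / P = 716.96 / 1224 = 0.5858 hr

0.5858 hr


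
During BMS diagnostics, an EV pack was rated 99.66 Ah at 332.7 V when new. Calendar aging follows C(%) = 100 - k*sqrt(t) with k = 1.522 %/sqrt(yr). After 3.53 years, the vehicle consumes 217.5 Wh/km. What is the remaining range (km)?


Step 1: capacity retention = 100 - 1.522 * sqrt(3.53) = 100 - 1.522 * 1.8788 = 97.14%
Step 2: C_now = 99.66 * 97.14/100 = 96.81 Ah
Step 3: E_pack = V * C_now = 332.7 * 96.81 = 32209 Wh
Step 4: range = E_pack / consumption = 32209 / 217.5 = 148.1 km

148.1 km


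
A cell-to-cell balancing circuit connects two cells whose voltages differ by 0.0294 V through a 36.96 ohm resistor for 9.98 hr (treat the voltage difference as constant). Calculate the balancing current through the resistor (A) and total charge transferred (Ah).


I_bal = dV / R = 0.0294 / 36.96 = 7.9545e-04 A
Q = I_bal * t = 7.9545e-04 * 9.98 = 0.007939 Ah

I=7.9545e-04 A, Q=0.007939 Ah


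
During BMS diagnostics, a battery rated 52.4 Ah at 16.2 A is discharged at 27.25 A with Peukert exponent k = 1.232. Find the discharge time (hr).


Step 1: t_rated = C / I_rated = 52.4 / 16.2 = 3.2346 hr
Step 2: ratio = 16.2 / 27.25 = 0.5945
Step 3: ratio^k = 0.5945^1.232 = 0.52693
Step 4: t = t_rated * ratio^k = 3.2346 * 0.52693 = 1.704 hr

1.704 hr


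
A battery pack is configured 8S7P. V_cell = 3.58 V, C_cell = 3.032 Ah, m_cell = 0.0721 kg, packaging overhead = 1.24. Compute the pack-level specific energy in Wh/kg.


Step 1: V_pack = 8 * 3.58 = 28.64 V
Step 2: C_pack = 7 * 3.032 = 21.224 Ah
Step 3: E_pack = V_pack * C_pack = 28.64 * 21.224 = 607.86 Wh
Step 4: m_pack = 8 * 7 * 0.0721 * 1.24 = 5.0066 kg
Step 5: ED = E_pack / m_pack = 607.86 / 5.0066 = 121.4 Wh/kg

121.4 Wh/kg
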